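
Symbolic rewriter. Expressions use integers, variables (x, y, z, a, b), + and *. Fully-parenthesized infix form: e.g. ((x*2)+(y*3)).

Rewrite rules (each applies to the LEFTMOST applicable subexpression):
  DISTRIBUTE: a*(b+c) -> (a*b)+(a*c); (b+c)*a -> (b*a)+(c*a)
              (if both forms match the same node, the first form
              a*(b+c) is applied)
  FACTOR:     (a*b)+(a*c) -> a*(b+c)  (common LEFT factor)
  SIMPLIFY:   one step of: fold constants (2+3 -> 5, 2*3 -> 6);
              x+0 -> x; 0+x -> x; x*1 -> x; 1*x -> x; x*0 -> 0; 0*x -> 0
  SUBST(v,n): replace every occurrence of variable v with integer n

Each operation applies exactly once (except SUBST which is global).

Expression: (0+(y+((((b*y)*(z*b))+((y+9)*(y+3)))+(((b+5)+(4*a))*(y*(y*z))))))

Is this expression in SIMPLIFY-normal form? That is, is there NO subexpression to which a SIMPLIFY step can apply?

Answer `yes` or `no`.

Answer: no

Derivation:
Expression: (0+(y+((((b*y)*(z*b))+((y+9)*(y+3)))+(((b+5)+(4*a))*(y*(y*z))))))
Scanning for simplifiable subexpressions (pre-order)...
  at root: (0+(y+((((b*y)*(z*b))+((y+9)*(y+3)))+(((b+5)+(4*a))*(y*(y*z)))))) (SIMPLIFIABLE)
  at R: (y+((((b*y)*(z*b))+((y+9)*(y+3)))+(((b+5)+(4*a))*(y*(y*z))))) (not simplifiable)
  at RR: ((((b*y)*(z*b))+((y+9)*(y+3)))+(((b+5)+(4*a))*(y*(y*z)))) (not simplifiable)
  at RRL: (((b*y)*(z*b))+((y+9)*(y+3))) (not simplifiable)
  at RRLL: ((b*y)*(z*b)) (not simplifiable)
  at RRLLL: (b*y) (not simplifiable)
  at RRLLR: (z*b) (not simplifiable)
  at RRLR: ((y+9)*(y+3)) (not simplifiable)
  at RRLRL: (y+9) (not simplifiable)
  at RRLRR: (y+3) (not simplifiable)
  at RRR: (((b+5)+(4*a))*(y*(y*z))) (not simplifiable)
  at RRRL: ((b+5)+(4*a)) (not simplifiable)
  at RRRLL: (b+5) (not simplifiable)
  at RRRLR: (4*a) (not simplifiable)
  at RRRR: (y*(y*z)) (not simplifiable)
  at RRRRR: (y*z) (not simplifiable)
Found simplifiable subexpr at path root: (0+(y+((((b*y)*(z*b))+((y+9)*(y+3)))+(((b+5)+(4*a))*(y*(y*z))))))
One SIMPLIFY step would give: (y+((((b*y)*(z*b))+((y+9)*(y+3)))+(((b+5)+(4*a))*(y*(y*z)))))
-> NOT in normal form.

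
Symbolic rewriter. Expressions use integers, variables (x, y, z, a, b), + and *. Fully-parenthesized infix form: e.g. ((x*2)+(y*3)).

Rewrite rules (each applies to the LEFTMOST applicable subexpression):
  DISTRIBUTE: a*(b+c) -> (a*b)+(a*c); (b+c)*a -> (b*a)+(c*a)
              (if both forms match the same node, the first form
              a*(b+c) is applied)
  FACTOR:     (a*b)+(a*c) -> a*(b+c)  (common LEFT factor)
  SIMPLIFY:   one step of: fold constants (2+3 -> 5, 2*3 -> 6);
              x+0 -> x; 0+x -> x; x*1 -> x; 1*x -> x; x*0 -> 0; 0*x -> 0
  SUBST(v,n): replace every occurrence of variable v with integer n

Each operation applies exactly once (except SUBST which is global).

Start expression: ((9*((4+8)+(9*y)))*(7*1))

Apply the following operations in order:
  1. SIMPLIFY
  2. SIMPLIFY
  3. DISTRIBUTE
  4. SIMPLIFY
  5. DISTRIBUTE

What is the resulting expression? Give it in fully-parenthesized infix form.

Answer: ((108*7)+((9*(9*y))*7))

Derivation:
Start: ((9*((4+8)+(9*y)))*(7*1))
Apply SIMPLIFY at LRL (target: (4+8)): ((9*((4+8)+(9*y)))*(7*1)) -> ((9*(12+(9*y)))*(7*1))
Apply SIMPLIFY at R (target: (7*1)): ((9*(12+(9*y)))*(7*1)) -> ((9*(12+(9*y)))*7)
Apply DISTRIBUTE at L (target: (9*(12+(9*y)))): ((9*(12+(9*y)))*7) -> (((9*12)+(9*(9*y)))*7)
Apply SIMPLIFY at LL (target: (9*12)): (((9*12)+(9*(9*y)))*7) -> ((108+(9*(9*y)))*7)
Apply DISTRIBUTE at root (target: ((108+(9*(9*y)))*7)): ((108+(9*(9*y)))*7) -> ((108*7)+((9*(9*y))*7))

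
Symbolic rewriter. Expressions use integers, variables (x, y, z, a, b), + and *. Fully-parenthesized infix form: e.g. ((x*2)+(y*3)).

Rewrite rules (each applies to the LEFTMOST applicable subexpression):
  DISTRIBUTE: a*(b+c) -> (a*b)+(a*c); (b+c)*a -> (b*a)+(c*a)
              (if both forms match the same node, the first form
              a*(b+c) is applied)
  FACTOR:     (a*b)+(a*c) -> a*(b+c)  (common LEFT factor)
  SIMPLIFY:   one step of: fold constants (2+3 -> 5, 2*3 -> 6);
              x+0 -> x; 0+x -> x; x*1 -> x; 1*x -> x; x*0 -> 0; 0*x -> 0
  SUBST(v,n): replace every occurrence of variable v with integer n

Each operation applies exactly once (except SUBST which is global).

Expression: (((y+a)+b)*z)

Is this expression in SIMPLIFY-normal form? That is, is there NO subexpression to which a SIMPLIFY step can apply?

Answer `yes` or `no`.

Expression: (((y+a)+b)*z)
Scanning for simplifiable subexpressions (pre-order)...
  at root: (((y+a)+b)*z) (not simplifiable)
  at L: ((y+a)+b) (not simplifiable)
  at LL: (y+a) (not simplifiable)
Result: no simplifiable subexpression found -> normal form.

Answer: yes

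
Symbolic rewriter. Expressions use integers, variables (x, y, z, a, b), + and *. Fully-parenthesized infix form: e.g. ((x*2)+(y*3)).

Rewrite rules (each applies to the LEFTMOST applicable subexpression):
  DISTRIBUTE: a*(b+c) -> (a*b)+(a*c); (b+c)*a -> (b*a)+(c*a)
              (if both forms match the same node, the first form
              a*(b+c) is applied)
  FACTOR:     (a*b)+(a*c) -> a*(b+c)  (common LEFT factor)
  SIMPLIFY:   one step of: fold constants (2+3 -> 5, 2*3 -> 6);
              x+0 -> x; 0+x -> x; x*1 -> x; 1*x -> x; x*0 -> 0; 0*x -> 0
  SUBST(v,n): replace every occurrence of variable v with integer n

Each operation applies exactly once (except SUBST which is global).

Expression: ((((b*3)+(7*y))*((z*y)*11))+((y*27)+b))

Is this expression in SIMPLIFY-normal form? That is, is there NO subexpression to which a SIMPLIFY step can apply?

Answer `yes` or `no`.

Answer: yes

Derivation:
Expression: ((((b*3)+(7*y))*((z*y)*11))+((y*27)+b))
Scanning for simplifiable subexpressions (pre-order)...
  at root: ((((b*3)+(7*y))*((z*y)*11))+((y*27)+b)) (not simplifiable)
  at L: (((b*3)+(7*y))*((z*y)*11)) (not simplifiable)
  at LL: ((b*3)+(7*y)) (not simplifiable)
  at LLL: (b*3) (not simplifiable)
  at LLR: (7*y) (not simplifiable)
  at LR: ((z*y)*11) (not simplifiable)
  at LRL: (z*y) (not simplifiable)
  at R: ((y*27)+b) (not simplifiable)
  at RL: (y*27) (not simplifiable)
Result: no simplifiable subexpression found -> normal form.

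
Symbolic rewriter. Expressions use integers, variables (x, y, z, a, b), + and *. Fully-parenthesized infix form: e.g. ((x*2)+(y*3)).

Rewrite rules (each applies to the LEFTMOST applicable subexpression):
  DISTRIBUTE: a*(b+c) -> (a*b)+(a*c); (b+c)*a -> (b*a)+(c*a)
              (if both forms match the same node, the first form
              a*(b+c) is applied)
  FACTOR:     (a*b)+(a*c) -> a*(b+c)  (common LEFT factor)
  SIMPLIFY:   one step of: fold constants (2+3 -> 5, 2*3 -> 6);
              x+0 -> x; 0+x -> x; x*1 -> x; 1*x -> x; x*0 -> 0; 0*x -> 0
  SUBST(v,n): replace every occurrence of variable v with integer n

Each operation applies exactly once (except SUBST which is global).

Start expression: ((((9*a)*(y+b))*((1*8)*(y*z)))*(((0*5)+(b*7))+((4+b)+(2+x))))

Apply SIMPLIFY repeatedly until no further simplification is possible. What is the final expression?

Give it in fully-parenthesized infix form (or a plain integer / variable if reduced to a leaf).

Answer: ((((9*a)*(y+b))*(8*(y*z)))*((b*7)+((4+b)+(2+x))))

Derivation:
Start: ((((9*a)*(y+b))*((1*8)*(y*z)))*(((0*5)+(b*7))+((4+b)+(2+x))))
Step 1: at LRL: (1*8) -> 8; overall: ((((9*a)*(y+b))*((1*8)*(y*z)))*(((0*5)+(b*7))+((4+b)+(2+x)))) -> ((((9*a)*(y+b))*(8*(y*z)))*(((0*5)+(b*7))+((4+b)+(2+x))))
Step 2: at RLL: (0*5) -> 0; overall: ((((9*a)*(y+b))*(8*(y*z)))*(((0*5)+(b*7))+((4+b)+(2+x)))) -> ((((9*a)*(y+b))*(8*(y*z)))*((0+(b*7))+((4+b)+(2+x))))
Step 3: at RL: (0+(b*7)) -> (b*7); overall: ((((9*a)*(y+b))*(8*(y*z)))*((0+(b*7))+((4+b)+(2+x)))) -> ((((9*a)*(y+b))*(8*(y*z)))*((b*7)+((4+b)+(2+x))))
Fixed point: ((((9*a)*(y+b))*(8*(y*z)))*((b*7)+((4+b)+(2+x))))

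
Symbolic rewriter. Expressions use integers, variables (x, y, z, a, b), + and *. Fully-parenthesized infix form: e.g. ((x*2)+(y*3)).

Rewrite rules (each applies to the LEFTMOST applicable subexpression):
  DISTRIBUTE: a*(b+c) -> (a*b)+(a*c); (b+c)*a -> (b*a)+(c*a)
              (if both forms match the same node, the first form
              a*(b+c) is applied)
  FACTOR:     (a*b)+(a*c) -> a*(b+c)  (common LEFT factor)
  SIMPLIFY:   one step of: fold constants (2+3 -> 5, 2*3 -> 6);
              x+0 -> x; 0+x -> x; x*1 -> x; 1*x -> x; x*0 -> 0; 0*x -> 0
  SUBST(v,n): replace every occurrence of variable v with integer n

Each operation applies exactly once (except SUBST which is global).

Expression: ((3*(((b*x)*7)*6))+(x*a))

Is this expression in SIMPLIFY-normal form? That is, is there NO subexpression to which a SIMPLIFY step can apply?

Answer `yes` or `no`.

Expression: ((3*(((b*x)*7)*6))+(x*a))
Scanning for simplifiable subexpressions (pre-order)...
  at root: ((3*(((b*x)*7)*6))+(x*a)) (not simplifiable)
  at L: (3*(((b*x)*7)*6)) (not simplifiable)
  at LR: (((b*x)*7)*6) (not simplifiable)
  at LRL: ((b*x)*7) (not simplifiable)
  at LRLL: (b*x) (not simplifiable)
  at R: (x*a) (not simplifiable)
Result: no simplifiable subexpression found -> normal form.

Answer: yes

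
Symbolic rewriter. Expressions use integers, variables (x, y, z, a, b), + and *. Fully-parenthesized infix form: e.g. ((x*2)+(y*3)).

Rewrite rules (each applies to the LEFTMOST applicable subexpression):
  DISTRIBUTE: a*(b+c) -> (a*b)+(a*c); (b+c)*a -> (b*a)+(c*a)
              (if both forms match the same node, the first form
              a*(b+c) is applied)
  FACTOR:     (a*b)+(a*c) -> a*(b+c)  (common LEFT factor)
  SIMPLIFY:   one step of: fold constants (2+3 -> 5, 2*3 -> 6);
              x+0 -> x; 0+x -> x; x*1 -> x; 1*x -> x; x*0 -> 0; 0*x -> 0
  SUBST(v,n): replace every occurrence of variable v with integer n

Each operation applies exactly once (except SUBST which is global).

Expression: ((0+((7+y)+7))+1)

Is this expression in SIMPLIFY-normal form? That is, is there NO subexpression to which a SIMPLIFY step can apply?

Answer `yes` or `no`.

Answer: no

Derivation:
Expression: ((0+((7+y)+7))+1)
Scanning for simplifiable subexpressions (pre-order)...
  at root: ((0+((7+y)+7))+1) (not simplifiable)
  at L: (0+((7+y)+7)) (SIMPLIFIABLE)
  at LR: ((7+y)+7) (not simplifiable)
  at LRL: (7+y) (not simplifiable)
Found simplifiable subexpr at path L: (0+((7+y)+7))
One SIMPLIFY step would give: (((7+y)+7)+1)
-> NOT in normal form.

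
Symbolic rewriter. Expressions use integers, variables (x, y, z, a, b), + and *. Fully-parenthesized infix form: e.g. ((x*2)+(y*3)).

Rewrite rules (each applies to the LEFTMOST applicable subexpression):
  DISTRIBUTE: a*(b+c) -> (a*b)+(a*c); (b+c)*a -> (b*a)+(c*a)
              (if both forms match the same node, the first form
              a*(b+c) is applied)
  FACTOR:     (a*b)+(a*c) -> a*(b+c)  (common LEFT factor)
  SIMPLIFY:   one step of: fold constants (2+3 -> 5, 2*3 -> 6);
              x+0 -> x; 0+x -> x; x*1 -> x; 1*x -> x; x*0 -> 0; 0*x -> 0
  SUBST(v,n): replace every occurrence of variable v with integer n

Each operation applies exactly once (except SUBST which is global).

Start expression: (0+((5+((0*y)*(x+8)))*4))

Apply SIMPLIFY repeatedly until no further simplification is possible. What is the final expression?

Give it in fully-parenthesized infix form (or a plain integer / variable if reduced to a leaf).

Start: (0+((5+((0*y)*(x+8)))*4))
Step 1: at root: (0+((5+((0*y)*(x+8)))*4)) -> ((5+((0*y)*(x+8)))*4); overall: (0+((5+((0*y)*(x+8)))*4)) -> ((5+((0*y)*(x+8)))*4)
Step 2: at LRL: (0*y) -> 0; overall: ((5+((0*y)*(x+8)))*4) -> ((5+(0*(x+8)))*4)
Step 3: at LR: (0*(x+8)) -> 0; overall: ((5+(0*(x+8)))*4) -> ((5+0)*4)
Step 4: at L: (5+0) -> 5; overall: ((5+0)*4) -> (5*4)
Step 5: at root: (5*4) -> 20; overall: (5*4) -> 20
Fixed point: 20

Answer: 20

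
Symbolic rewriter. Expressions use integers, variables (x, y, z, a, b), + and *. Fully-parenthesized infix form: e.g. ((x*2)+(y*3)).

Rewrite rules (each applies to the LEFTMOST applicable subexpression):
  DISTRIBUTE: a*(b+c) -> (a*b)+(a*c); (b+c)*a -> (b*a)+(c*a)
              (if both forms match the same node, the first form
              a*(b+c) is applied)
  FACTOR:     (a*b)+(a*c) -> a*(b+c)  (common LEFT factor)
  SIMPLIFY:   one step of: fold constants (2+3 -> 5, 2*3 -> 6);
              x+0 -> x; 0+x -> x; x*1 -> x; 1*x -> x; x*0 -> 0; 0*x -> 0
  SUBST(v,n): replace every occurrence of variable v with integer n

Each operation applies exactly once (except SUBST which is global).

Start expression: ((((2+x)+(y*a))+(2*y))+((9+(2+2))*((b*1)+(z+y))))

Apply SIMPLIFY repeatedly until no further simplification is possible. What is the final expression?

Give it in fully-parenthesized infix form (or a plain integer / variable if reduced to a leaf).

Start: ((((2+x)+(y*a))+(2*y))+((9+(2+2))*((b*1)+(z+y))))
Step 1: at RLR: (2+2) -> 4; overall: ((((2+x)+(y*a))+(2*y))+((9+(2+2))*((b*1)+(z+y)))) -> ((((2+x)+(y*a))+(2*y))+((9+4)*((b*1)+(z+y))))
Step 2: at RL: (9+4) -> 13; overall: ((((2+x)+(y*a))+(2*y))+((9+4)*((b*1)+(z+y)))) -> ((((2+x)+(y*a))+(2*y))+(13*((b*1)+(z+y))))
Step 3: at RRL: (b*1) -> b; overall: ((((2+x)+(y*a))+(2*y))+(13*((b*1)+(z+y)))) -> ((((2+x)+(y*a))+(2*y))+(13*(b+(z+y))))
Fixed point: ((((2+x)+(y*a))+(2*y))+(13*(b+(z+y))))

Answer: ((((2+x)+(y*a))+(2*y))+(13*(b+(z+y))))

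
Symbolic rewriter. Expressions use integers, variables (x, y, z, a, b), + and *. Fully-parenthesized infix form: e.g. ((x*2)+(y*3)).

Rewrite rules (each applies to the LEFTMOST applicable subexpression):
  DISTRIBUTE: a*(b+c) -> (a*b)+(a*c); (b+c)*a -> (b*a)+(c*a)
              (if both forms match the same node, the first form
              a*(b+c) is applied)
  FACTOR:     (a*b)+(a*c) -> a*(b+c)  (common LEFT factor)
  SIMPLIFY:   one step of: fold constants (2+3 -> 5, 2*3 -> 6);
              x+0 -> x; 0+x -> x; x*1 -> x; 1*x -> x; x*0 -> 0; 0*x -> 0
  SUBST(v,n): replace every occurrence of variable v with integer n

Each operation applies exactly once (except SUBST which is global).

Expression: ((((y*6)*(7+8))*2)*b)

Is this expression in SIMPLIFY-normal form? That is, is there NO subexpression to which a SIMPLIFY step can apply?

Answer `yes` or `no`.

Expression: ((((y*6)*(7+8))*2)*b)
Scanning for simplifiable subexpressions (pre-order)...
  at root: ((((y*6)*(7+8))*2)*b) (not simplifiable)
  at L: (((y*6)*(7+8))*2) (not simplifiable)
  at LL: ((y*6)*(7+8)) (not simplifiable)
  at LLL: (y*6) (not simplifiable)
  at LLR: (7+8) (SIMPLIFIABLE)
Found simplifiable subexpr at path LLR: (7+8)
One SIMPLIFY step would give: ((((y*6)*15)*2)*b)
-> NOT in normal form.

Answer: no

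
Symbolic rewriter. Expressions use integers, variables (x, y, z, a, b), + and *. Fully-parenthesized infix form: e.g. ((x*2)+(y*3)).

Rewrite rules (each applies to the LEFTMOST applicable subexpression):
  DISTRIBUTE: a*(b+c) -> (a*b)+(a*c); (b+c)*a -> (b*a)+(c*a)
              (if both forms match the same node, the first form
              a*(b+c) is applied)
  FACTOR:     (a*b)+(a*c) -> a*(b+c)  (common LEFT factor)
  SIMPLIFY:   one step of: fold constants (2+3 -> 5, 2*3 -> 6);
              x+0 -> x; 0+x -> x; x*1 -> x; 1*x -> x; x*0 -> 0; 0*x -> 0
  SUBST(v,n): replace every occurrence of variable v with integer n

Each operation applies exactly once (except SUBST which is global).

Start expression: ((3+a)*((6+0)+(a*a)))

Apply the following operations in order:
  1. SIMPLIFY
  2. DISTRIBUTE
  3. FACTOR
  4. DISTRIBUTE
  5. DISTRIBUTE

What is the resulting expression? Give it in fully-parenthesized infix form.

Answer: (((3*6)+(a*6))+((3+a)*(a*a)))

Derivation:
Start: ((3+a)*((6+0)+(a*a)))
Apply SIMPLIFY at RL (target: (6+0)): ((3+a)*((6+0)+(a*a))) -> ((3+a)*(6+(a*a)))
Apply DISTRIBUTE at root (target: ((3+a)*(6+(a*a)))): ((3+a)*(6+(a*a))) -> (((3+a)*6)+((3+a)*(a*a)))
Apply FACTOR at root (target: (((3+a)*6)+((3+a)*(a*a)))): (((3+a)*6)+((3+a)*(a*a))) -> ((3+a)*(6+(a*a)))
Apply DISTRIBUTE at root (target: ((3+a)*(6+(a*a)))): ((3+a)*(6+(a*a))) -> (((3+a)*6)+((3+a)*(a*a)))
Apply DISTRIBUTE at L (target: ((3+a)*6)): (((3+a)*6)+((3+a)*(a*a))) -> (((3*6)+(a*6))+((3+a)*(a*a)))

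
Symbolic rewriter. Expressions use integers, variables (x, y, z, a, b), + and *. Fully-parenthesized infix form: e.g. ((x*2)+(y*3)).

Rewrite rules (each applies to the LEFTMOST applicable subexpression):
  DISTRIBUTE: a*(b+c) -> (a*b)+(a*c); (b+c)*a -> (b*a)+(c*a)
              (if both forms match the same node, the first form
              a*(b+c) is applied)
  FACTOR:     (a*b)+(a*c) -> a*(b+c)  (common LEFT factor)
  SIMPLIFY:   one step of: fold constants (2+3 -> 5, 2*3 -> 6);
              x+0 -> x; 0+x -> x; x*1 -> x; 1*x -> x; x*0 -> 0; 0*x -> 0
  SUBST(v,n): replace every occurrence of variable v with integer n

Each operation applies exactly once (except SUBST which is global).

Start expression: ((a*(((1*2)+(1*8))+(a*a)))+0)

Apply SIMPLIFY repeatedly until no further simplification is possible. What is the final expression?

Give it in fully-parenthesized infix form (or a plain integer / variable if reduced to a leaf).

Answer: (a*(10+(a*a)))

Derivation:
Start: ((a*(((1*2)+(1*8))+(a*a)))+0)
Step 1: at root: ((a*(((1*2)+(1*8))+(a*a)))+0) -> (a*(((1*2)+(1*8))+(a*a))); overall: ((a*(((1*2)+(1*8))+(a*a)))+0) -> (a*(((1*2)+(1*8))+(a*a)))
Step 2: at RLL: (1*2) -> 2; overall: (a*(((1*2)+(1*8))+(a*a))) -> (a*((2+(1*8))+(a*a)))
Step 3: at RLR: (1*8) -> 8; overall: (a*((2+(1*8))+(a*a))) -> (a*((2+8)+(a*a)))
Step 4: at RL: (2+8) -> 10; overall: (a*((2+8)+(a*a))) -> (a*(10+(a*a)))
Fixed point: (a*(10+(a*a)))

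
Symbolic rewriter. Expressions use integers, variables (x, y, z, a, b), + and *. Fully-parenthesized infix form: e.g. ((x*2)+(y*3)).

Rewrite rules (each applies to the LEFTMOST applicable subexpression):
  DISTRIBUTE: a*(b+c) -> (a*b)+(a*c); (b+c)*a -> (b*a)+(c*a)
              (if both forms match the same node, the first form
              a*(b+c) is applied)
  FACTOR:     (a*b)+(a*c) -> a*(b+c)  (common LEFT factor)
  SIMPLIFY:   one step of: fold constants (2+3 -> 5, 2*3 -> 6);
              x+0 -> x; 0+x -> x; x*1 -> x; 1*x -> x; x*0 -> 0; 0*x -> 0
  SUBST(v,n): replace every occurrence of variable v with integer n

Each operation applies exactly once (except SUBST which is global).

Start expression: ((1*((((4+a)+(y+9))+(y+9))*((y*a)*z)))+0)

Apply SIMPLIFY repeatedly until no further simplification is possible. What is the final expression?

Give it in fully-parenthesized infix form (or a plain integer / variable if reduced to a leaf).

Start: ((1*((((4+a)+(y+9))+(y+9))*((y*a)*z)))+0)
Step 1: at root: ((1*((((4+a)+(y+9))+(y+9))*((y*a)*z)))+0) -> (1*((((4+a)+(y+9))+(y+9))*((y*a)*z))); overall: ((1*((((4+a)+(y+9))+(y+9))*((y*a)*z)))+0) -> (1*((((4+a)+(y+9))+(y+9))*((y*a)*z)))
Step 2: at root: (1*((((4+a)+(y+9))+(y+9))*((y*a)*z))) -> ((((4+a)+(y+9))+(y+9))*((y*a)*z)); overall: (1*((((4+a)+(y+9))+(y+9))*((y*a)*z))) -> ((((4+a)+(y+9))+(y+9))*((y*a)*z))
Fixed point: ((((4+a)+(y+9))+(y+9))*((y*a)*z))

Answer: ((((4+a)+(y+9))+(y+9))*((y*a)*z))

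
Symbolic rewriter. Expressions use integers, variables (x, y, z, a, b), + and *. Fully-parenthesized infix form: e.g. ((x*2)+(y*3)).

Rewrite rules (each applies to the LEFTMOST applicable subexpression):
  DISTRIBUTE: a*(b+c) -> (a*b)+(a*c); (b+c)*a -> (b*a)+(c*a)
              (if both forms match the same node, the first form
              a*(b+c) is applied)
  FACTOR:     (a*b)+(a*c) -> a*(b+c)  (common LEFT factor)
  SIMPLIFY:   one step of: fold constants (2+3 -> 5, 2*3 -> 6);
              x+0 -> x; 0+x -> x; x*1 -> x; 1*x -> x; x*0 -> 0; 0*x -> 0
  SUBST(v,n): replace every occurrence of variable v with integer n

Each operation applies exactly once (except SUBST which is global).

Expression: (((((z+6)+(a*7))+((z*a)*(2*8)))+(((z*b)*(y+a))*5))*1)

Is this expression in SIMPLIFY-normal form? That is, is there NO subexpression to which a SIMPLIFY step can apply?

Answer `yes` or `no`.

Answer: no

Derivation:
Expression: (((((z+6)+(a*7))+((z*a)*(2*8)))+(((z*b)*(y+a))*5))*1)
Scanning for simplifiable subexpressions (pre-order)...
  at root: (((((z+6)+(a*7))+((z*a)*(2*8)))+(((z*b)*(y+a))*5))*1) (SIMPLIFIABLE)
  at L: ((((z+6)+(a*7))+((z*a)*(2*8)))+(((z*b)*(y+a))*5)) (not simplifiable)
  at LL: (((z+6)+(a*7))+((z*a)*(2*8))) (not simplifiable)
  at LLL: ((z+6)+(a*7)) (not simplifiable)
  at LLLL: (z+6) (not simplifiable)
  at LLLR: (a*7) (not simplifiable)
  at LLR: ((z*a)*(2*8)) (not simplifiable)
  at LLRL: (z*a) (not simplifiable)
  at LLRR: (2*8) (SIMPLIFIABLE)
  at LR: (((z*b)*(y+a))*5) (not simplifiable)
  at LRL: ((z*b)*(y+a)) (not simplifiable)
  at LRLL: (z*b) (not simplifiable)
  at LRLR: (y+a) (not simplifiable)
Found simplifiable subexpr at path root: (((((z+6)+(a*7))+((z*a)*(2*8)))+(((z*b)*(y+a))*5))*1)
One SIMPLIFY step would give: ((((z+6)+(a*7))+((z*a)*(2*8)))+(((z*b)*(y+a))*5))
-> NOT in normal form.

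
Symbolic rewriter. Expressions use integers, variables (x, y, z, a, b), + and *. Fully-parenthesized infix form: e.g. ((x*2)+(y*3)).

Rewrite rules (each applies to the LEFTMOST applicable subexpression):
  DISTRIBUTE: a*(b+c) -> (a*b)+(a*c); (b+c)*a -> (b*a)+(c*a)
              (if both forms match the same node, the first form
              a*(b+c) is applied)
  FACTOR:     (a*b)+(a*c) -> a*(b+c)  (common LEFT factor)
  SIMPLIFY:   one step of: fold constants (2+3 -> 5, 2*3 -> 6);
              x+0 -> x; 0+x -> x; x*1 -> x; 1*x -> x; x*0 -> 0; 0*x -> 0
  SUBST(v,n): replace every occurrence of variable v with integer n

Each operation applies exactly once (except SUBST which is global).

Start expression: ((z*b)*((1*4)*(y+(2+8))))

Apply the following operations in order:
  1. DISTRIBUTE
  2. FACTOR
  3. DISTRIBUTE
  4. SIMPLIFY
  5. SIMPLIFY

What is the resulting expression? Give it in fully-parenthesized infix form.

Start: ((z*b)*((1*4)*(y+(2+8))))
Apply DISTRIBUTE at R (target: ((1*4)*(y+(2+8)))): ((z*b)*((1*4)*(y+(2+8)))) -> ((z*b)*(((1*4)*y)+((1*4)*(2+8))))
Apply FACTOR at R (target: (((1*4)*y)+((1*4)*(2+8)))): ((z*b)*(((1*4)*y)+((1*4)*(2+8)))) -> ((z*b)*((1*4)*(y+(2+8))))
Apply DISTRIBUTE at R (target: ((1*4)*(y+(2+8)))): ((z*b)*((1*4)*(y+(2+8)))) -> ((z*b)*(((1*4)*y)+((1*4)*(2+8))))
Apply SIMPLIFY at RLL (target: (1*4)): ((z*b)*(((1*4)*y)+((1*4)*(2+8)))) -> ((z*b)*((4*y)+((1*4)*(2+8))))
Apply SIMPLIFY at RRL (target: (1*4)): ((z*b)*((4*y)+((1*4)*(2+8)))) -> ((z*b)*((4*y)+(4*(2+8))))

Answer: ((z*b)*((4*y)+(4*(2+8))))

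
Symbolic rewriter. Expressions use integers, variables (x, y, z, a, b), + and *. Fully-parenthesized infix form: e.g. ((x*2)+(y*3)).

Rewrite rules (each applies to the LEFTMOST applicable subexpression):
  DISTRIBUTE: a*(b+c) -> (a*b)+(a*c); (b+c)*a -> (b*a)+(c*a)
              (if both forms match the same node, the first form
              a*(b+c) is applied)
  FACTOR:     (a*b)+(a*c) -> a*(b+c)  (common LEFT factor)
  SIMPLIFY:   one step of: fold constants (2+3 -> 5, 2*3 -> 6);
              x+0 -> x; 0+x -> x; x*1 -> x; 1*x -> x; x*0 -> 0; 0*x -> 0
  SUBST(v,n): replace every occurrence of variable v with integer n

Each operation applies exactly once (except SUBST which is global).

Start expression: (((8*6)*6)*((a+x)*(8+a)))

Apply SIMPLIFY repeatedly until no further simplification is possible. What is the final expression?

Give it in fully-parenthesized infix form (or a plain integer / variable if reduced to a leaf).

Start: (((8*6)*6)*((a+x)*(8+a)))
Step 1: at LL: (8*6) -> 48; overall: (((8*6)*6)*((a+x)*(8+a))) -> ((48*6)*((a+x)*(8+a)))
Step 2: at L: (48*6) -> 288; overall: ((48*6)*((a+x)*(8+a))) -> (288*((a+x)*(8+a)))
Fixed point: (288*((a+x)*(8+a)))

Answer: (288*((a+x)*(8+a)))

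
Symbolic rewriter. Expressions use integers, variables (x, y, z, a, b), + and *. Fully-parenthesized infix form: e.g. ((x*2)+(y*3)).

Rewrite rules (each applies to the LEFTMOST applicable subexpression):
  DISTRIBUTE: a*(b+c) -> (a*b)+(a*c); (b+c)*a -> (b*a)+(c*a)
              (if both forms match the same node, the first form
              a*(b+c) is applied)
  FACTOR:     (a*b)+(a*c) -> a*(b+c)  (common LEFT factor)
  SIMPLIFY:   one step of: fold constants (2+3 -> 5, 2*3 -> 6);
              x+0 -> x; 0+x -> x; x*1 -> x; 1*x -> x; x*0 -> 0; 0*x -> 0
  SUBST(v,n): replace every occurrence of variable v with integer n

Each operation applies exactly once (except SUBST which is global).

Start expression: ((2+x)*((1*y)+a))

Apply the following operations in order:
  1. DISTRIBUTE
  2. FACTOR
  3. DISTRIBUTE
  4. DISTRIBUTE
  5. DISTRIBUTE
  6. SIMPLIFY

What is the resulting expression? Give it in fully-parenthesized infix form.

Answer: (((2*y)+(x*(1*y)))+((2*a)+(x*a)))

Derivation:
Start: ((2+x)*((1*y)+a))
Apply DISTRIBUTE at root (target: ((2+x)*((1*y)+a))): ((2+x)*((1*y)+a)) -> (((2+x)*(1*y))+((2+x)*a))
Apply FACTOR at root (target: (((2+x)*(1*y))+((2+x)*a))): (((2+x)*(1*y))+((2+x)*a)) -> ((2+x)*((1*y)+a))
Apply DISTRIBUTE at root (target: ((2+x)*((1*y)+a))): ((2+x)*((1*y)+a)) -> (((2+x)*(1*y))+((2+x)*a))
Apply DISTRIBUTE at L (target: ((2+x)*(1*y))): (((2+x)*(1*y))+((2+x)*a)) -> (((2*(1*y))+(x*(1*y)))+((2+x)*a))
Apply DISTRIBUTE at R (target: ((2+x)*a)): (((2*(1*y))+(x*(1*y)))+((2+x)*a)) -> (((2*(1*y))+(x*(1*y)))+((2*a)+(x*a)))
Apply SIMPLIFY at LLR (target: (1*y)): (((2*(1*y))+(x*(1*y)))+((2*a)+(x*a))) -> (((2*y)+(x*(1*y)))+((2*a)+(x*a)))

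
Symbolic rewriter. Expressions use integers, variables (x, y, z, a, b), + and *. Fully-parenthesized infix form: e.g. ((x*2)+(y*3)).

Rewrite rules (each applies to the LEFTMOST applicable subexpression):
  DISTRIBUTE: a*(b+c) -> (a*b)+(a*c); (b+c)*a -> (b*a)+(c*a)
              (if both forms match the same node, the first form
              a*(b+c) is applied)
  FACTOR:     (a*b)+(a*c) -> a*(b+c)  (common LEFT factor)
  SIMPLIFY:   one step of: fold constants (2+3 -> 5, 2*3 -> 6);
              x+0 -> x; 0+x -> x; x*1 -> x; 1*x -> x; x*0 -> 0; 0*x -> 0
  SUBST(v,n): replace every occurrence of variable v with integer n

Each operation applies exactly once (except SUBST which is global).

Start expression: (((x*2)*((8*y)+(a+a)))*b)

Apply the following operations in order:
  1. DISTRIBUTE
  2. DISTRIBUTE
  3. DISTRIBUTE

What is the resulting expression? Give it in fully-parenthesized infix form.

Answer: ((((x*2)*(8*y))*b)+((((x*2)*a)+((x*2)*a))*b))

Derivation:
Start: (((x*2)*((8*y)+(a+a)))*b)
Apply DISTRIBUTE at L (target: ((x*2)*((8*y)+(a+a)))): (((x*2)*((8*y)+(a+a)))*b) -> ((((x*2)*(8*y))+((x*2)*(a+a)))*b)
Apply DISTRIBUTE at root (target: ((((x*2)*(8*y))+((x*2)*(a+a)))*b)): ((((x*2)*(8*y))+((x*2)*(a+a)))*b) -> ((((x*2)*(8*y))*b)+(((x*2)*(a+a))*b))
Apply DISTRIBUTE at RL (target: ((x*2)*(a+a))): ((((x*2)*(8*y))*b)+(((x*2)*(a+a))*b)) -> ((((x*2)*(8*y))*b)+((((x*2)*a)+((x*2)*a))*b))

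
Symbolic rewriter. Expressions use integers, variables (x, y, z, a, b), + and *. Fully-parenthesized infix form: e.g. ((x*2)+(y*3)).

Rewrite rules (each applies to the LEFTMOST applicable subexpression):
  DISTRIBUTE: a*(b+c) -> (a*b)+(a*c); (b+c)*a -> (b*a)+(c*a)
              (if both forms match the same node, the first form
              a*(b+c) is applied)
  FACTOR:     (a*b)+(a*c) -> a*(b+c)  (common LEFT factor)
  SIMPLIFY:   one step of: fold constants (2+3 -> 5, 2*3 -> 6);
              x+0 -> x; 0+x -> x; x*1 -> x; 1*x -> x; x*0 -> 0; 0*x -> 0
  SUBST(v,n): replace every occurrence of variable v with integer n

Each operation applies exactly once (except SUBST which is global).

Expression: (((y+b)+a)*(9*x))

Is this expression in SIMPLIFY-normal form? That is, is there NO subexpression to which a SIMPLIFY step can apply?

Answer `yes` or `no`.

Answer: yes

Derivation:
Expression: (((y+b)+a)*(9*x))
Scanning for simplifiable subexpressions (pre-order)...
  at root: (((y+b)+a)*(9*x)) (not simplifiable)
  at L: ((y+b)+a) (not simplifiable)
  at LL: (y+b) (not simplifiable)
  at R: (9*x) (not simplifiable)
Result: no simplifiable subexpression found -> normal form.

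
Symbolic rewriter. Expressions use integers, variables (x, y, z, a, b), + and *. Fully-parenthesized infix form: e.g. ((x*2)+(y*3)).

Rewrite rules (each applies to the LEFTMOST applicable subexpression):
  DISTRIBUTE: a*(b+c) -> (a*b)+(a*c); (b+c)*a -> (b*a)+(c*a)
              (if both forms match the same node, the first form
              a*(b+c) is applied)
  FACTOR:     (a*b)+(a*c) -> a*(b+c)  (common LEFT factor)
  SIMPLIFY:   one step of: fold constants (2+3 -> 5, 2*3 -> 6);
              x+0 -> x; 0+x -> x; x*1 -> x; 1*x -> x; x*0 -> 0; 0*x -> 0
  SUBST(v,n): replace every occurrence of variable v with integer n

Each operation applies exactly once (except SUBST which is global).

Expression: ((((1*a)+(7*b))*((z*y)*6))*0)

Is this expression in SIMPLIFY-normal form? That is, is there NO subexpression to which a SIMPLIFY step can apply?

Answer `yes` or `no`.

Answer: no

Derivation:
Expression: ((((1*a)+(7*b))*((z*y)*6))*0)
Scanning for simplifiable subexpressions (pre-order)...
  at root: ((((1*a)+(7*b))*((z*y)*6))*0) (SIMPLIFIABLE)
  at L: (((1*a)+(7*b))*((z*y)*6)) (not simplifiable)
  at LL: ((1*a)+(7*b)) (not simplifiable)
  at LLL: (1*a) (SIMPLIFIABLE)
  at LLR: (7*b) (not simplifiable)
  at LR: ((z*y)*6) (not simplifiable)
  at LRL: (z*y) (not simplifiable)
Found simplifiable subexpr at path root: ((((1*a)+(7*b))*((z*y)*6))*0)
One SIMPLIFY step would give: 0
-> NOT in normal form.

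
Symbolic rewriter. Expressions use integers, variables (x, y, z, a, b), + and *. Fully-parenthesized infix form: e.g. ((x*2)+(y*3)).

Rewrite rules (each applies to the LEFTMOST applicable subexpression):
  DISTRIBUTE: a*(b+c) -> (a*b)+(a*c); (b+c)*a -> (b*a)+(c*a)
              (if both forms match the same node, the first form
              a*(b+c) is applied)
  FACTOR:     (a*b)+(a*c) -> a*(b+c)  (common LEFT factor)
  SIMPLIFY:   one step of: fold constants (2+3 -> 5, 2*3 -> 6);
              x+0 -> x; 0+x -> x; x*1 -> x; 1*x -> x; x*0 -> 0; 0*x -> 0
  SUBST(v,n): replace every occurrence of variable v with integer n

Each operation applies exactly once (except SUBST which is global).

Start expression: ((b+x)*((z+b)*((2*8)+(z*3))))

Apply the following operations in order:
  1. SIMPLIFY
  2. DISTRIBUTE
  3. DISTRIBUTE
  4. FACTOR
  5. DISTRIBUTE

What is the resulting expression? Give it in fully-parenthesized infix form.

Start: ((b+x)*((z+b)*((2*8)+(z*3))))
Apply SIMPLIFY at RRL (target: (2*8)): ((b+x)*((z+b)*((2*8)+(z*3)))) -> ((b+x)*((z+b)*(16+(z*3))))
Apply DISTRIBUTE at root (target: ((b+x)*((z+b)*(16+(z*3))))): ((b+x)*((z+b)*(16+(z*3)))) -> ((b*((z+b)*(16+(z*3))))+(x*((z+b)*(16+(z*3)))))
Apply DISTRIBUTE at LR (target: ((z+b)*(16+(z*3)))): ((b*((z+b)*(16+(z*3))))+(x*((z+b)*(16+(z*3))))) -> ((b*(((z+b)*16)+((z+b)*(z*3))))+(x*((z+b)*(16+(z*3)))))
Apply FACTOR at LR (target: (((z+b)*16)+((z+b)*(z*3)))): ((b*(((z+b)*16)+((z+b)*(z*3))))+(x*((z+b)*(16+(z*3))))) -> ((b*((z+b)*(16+(z*3))))+(x*((z+b)*(16+(z*3)))))
Apply DISTRIBUTE at LR (target: ((z+b)*(16+(z*3)))): ((b*((z+b)*(16+(z*3))))+(x*((z+b)*(16+(z*3))))) -> ((b*(((z+b)*16)+((z+b)*(z*3))))+(x*((z+b)*(16+(z*3)))))

Answer: ((b*(((z+b)*16)+((z+b)*(z*3))))+(x*((z+b)*(16+(z*3)))))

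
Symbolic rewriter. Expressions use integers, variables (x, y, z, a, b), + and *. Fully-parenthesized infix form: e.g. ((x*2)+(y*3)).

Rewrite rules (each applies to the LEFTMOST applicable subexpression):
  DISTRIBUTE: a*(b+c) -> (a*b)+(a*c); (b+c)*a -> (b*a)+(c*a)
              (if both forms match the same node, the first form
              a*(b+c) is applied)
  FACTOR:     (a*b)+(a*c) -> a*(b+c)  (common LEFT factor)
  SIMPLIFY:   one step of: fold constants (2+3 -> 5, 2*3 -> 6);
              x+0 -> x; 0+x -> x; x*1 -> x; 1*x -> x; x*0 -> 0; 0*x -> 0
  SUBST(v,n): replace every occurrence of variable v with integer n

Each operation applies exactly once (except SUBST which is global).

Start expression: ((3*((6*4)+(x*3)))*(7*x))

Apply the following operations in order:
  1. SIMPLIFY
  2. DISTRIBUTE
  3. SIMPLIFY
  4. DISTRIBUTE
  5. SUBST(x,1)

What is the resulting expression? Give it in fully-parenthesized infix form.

Answer: ((72*(7*1))+((3*(1*3))*(7*1)))

Derivation:
Start: ((3*((6*4)+(x*3)))*(7*x))
Apply SIMPLIFY at LRL (target: (6*4)): ((3*((6*4)+(x*3)))*(7*x)) -> ((3*(24+(x*3)))*(7*x))
Apply DISTRIBUTE at L (target: (3*(24+(x*3)))): ((3*(24+(x*3)))*(7*x)) -> (((3*24)+(3*(x*3)))*(7*x))
Apply SIMPLIFY at LL (target: (3*24)): (((3*24)+(3*(x*3)))*(7*x)) -> ((72+(3*(x*3)))*(7*x))
Apply DISTRIBUTE at root (target: ((72+(3*(x*3)))*(7*x))): ((72+(3*(x*3)))*(7*x)) -> ((72*(7*x))+((3*(x*3))*(7*x)))
Apply SUBST(x,1): ((72*(7*x))+((3*(x*3))*(7*x))) -> ((72*(7*1))+((3*(1*3))*(7*1)))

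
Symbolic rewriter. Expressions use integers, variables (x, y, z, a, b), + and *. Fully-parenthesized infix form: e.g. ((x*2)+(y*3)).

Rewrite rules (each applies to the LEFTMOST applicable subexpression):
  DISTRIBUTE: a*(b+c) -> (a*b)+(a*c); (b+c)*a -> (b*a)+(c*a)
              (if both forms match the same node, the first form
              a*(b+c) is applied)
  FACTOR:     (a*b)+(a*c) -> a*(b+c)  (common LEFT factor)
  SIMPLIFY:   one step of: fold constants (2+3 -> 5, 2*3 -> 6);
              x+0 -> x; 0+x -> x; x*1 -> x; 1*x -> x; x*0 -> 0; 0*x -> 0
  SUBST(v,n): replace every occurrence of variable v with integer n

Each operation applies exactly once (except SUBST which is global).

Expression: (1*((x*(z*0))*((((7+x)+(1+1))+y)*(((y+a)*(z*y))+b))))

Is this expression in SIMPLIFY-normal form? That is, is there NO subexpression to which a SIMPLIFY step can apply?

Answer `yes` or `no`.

Answer: no

Derivation:
Expression: (1*((x*(z*0))*((((7+x)+(1+1))+y)*(((y+a)*(z*y))+b))))
Scanning for simplifiable subexpressions (pre-order)...
  at root: (1*((x*(z*0))*((((7+x)+(1+1))+y)*(((y+a)*(z*y))+b)))) (SIMPLIFIABLE)
  at R: ((x*(z*0))*((((7+x)+(1+1))+y)*(((y+a)*(z*y))+b))) (not simplifiable)
  at RL: (x*(z*0)) (not simplifiable)
  at RLR: (z*0) (SIMPLIFIABLE)
  at RR: ((((7+x)+(1+1))+y)*(((y+a)*(z*y))+b)) (not simplifiable)
  at RRL: (((7+x)+(1+1))+y) (not simplifiable)
  at RRLL: ((7+x)+(1+1)) (not simplifiable)
  at RRLLL: (7+x) (not simplifiable)
  at RRLLR: (1+1) (SIMPLIFIABLE)
  at RRR: (((y+a)*(z*y))+b) (not simplifiable)
  at RRRL: ((y+a)*(z*y)) (not simplifiable)
  at RRRLL: (y+a) (not simplifiable)
  at RRRLR: (z*y) (not simplifiable)
Found simplifiable subexpr at path root: (1*((x*(z*0))*((((7+x)+(1+1))+y)*(((y+a)*(z*y))+b))))
One SIMPLIFY step would give: ((x*(z*0))*((((7+x)+(1+1))+y)*(((y+a)*(z*y))+b)))
-> NOT in normal form.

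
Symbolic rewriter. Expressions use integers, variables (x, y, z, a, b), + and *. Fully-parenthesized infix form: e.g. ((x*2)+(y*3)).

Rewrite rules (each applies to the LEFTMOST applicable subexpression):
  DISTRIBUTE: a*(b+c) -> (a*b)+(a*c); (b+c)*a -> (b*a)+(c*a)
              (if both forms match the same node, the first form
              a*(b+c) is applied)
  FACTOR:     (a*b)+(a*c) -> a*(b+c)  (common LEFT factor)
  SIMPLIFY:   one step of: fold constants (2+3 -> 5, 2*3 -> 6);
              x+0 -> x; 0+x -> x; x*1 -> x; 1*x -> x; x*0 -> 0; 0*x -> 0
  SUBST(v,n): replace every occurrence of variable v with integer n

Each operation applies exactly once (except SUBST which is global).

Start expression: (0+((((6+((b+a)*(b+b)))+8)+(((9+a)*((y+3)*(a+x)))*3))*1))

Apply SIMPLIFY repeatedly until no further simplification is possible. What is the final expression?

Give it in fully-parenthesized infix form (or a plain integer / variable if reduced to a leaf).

Start: (0+((((6+((b+a)*(b+b)))+8)+(((9+a)*((y+3)*(a+x)))*3))*1))
Step 1: at root: (0+((((6+((b+a)*(b+b)))+8)+(((9+a)*((y+3)*(a+x)))*3))*1)) -> ((((6+((b+a)*(b+b)))+8)+(((9+a)*((y+3)*(a+x)))*3))*1); overall: (0+((((6+((b+a)*(b+b)))+8)+(((9+a)*((y+3)*(a+x)))*3))*1)) -> ((((6+((b+a)*(b+b)))+8)+(((9+a)*((y+3)*(a+x)))*3))*1)
Step 2: at root: ((((6+((b+a)*(b+b)))+8)+(((9+a)*((y+3)*(a+x)))*3))*1) -> (((6+((b+a)*(b+b)))+8)+(((9+a)*((y+3)*(a+x)))*3)); overall: ((((6+((b+a)*(b+b)))+8)+(((9+a)*((y+3)*(a+x)))*3))*1) -> (((6+((b+a)*(b+b)))+8)+(((9+a)*((y+3)*(a+x)))*3))
Fixed point: (((6+((b+a)*(b+b)))+8)+(((9+a)*((y+3)*(a+x)))*3))

Answer: (((6+((b+a)*(b+b)))+8)+(((9+a)*((y+3)*(a+x)))*3))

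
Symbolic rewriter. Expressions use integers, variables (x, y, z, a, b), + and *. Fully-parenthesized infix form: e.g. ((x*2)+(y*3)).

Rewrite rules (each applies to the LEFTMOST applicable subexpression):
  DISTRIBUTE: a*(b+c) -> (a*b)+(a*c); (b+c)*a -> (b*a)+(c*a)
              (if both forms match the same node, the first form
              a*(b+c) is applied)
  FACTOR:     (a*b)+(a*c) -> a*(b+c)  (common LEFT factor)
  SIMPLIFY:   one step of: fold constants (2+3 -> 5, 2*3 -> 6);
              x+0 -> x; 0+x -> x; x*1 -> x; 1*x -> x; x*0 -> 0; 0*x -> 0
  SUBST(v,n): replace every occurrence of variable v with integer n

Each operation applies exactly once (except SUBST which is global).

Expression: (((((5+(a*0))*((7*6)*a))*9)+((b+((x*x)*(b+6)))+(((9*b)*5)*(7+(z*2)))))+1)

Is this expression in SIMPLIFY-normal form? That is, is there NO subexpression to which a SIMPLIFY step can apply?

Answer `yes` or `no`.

Expression: (((((5+(a*0))*((7*6)*a))*9)+((b+((x*x)*(b+6)))+(((9*b)*5)*(7+(z*2)))))+1)
Scanning for simplifiable subexpressions (pre-order)...
  at root: (((((5+(a*0))*((7*6)*a))*9)+((b+((x*x)*(b+6)))+(((9*b)*5)*(7+(z*2)))))+1) (not simplifiable)
  at L: ((((5+(a*0))*((7*6)*a))*9)+((b+((x*x)*(b+6)))+(((9*b)*5)*(7+(z*2))))) (not simplifiable)
  at LL: (((5+(a*0))*((7*6)*a))*9) (not simplifiable)
  at LLL: ((5+(a*0))*((7*6)*a)) (not simplifiable)
  at LLLL: (5+(a*0)) (not simplifiable)
  at LLLLR: (a*0) (SIMPLIFIABLE)
  at LLLR: ((7*6)*a) (not simplifiable)
  at LLLRL: (7*6) (SIMPLIFIABLE)
  at LR: ((b+((x*x)*(b+6)))+(((9*b)*5)*(7+(z*2)))) (not simplifiable)
  at LRL: (b+((x*x)*(b+6))) (not simplifiable)
  at LRLR: ((x*x)*(b+6)) (not simplifiable)
  at LRLRL: (x*x) (not simplifiable)
  at LRLRR: (b+6) (not simplifiable)
  at LRR: (((9*b)*5)*(7+(z*2))) (not simplifiable)
  at LRRL: ((9*b)*5) (not simplifiable)
  at LRRLL: (9*b) (not simplifiable)
  at LRRR: (7+(z*2)) (not simplifiable)
  at LRRRR: (z*2) (not simplifiable)
Found simplifiable subexpr at path LLLLR: (a*0)
One SIMPLIFY step would give: (((((5+0)*((7*6)*a))*9)+((b+((x*x)*(b+6)))+(((9*b)*5)*(7+(z*2)))))+1)
-> NOT in normal form.

Answer: no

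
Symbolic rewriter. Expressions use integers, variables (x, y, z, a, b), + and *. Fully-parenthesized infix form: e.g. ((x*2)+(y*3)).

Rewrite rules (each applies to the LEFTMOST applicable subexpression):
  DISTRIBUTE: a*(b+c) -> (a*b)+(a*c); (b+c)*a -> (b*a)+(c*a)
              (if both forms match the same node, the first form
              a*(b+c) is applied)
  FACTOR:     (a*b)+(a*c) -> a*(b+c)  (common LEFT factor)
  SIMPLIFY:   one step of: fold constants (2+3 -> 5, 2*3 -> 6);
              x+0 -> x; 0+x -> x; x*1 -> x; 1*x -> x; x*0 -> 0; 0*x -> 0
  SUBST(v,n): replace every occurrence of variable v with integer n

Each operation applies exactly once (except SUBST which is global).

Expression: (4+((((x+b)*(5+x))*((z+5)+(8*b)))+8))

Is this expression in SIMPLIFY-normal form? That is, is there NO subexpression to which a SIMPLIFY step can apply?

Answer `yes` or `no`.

Expression: (4+((((x+b)*(5+x))*((z+5)+(8*b)))+8))
Scanning for simplifiable subexpressions (pre-order)...
  at root: (4+((((x+b)*(5+x))*((z+5)+(8*b)))+8)) (not simplifiable)
  at R: ((((x+b)*(5+x))*((z+5)+(8*b)))+8) (not simplifiable)
  at RL: (((x+b)*(5+x))*((z+5)+(8*b))) (not simplifiable)
  at RLL: ((x+b)*(5+x)) (not simplifiable)
  at RLLL: (x+b) (not simplifiable)
  at RLLR: (5+x) (not simplifiable)
  at RLR: ((z+5)+(8*b)) (not simplifiable)
  at RLRL: (z+5) (not simplifiable)
  at RLRR: (8*b) (not simplifiable)
Result: no simplifiable subexpression found -> normal form.

Answer: yes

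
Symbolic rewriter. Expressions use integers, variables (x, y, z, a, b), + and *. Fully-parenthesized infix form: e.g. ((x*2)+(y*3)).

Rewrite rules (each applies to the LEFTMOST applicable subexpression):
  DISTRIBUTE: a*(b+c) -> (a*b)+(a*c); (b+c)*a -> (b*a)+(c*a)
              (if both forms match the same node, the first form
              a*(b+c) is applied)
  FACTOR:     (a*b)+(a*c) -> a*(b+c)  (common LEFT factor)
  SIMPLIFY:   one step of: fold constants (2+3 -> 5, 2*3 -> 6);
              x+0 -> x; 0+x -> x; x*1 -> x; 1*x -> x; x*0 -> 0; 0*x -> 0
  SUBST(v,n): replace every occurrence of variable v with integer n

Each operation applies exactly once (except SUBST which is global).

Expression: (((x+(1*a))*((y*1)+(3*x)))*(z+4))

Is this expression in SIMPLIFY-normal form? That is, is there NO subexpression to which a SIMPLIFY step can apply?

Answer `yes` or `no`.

Answer: no

Derivation:
Expression: (((x+(1*a))*((y*1)+(3*x)))*(z+4))
Scanning for simplifiable subexpressions (pre-order)...
  at root: (((x+(1*a))*((y*1)+(3*x)))*(z+4)) (not simplifiable)
  at L: ((x+(1*a))*((y*1)+(3*x))) (not simplifiable)
  at LL: (x+(1*a)) (not simplifiable)
  at LLR: (1*a) (SIMPLIFIABLE)
  at LR: ((y*1)+(3*x)) (not simplifiable)
  at LRL: (y*1) (SIMPLIFIABLE)
  at LRR: (3*x) (not simplifiable)
  at R: (z+4) (not simplifiable)
Found simplifiable subexpr at path LLR: (1*a)
One SIMPLIFY step would give: (((x+a)*((y*1)+(3*x)))*(z+4))
-> NOT in normal form.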